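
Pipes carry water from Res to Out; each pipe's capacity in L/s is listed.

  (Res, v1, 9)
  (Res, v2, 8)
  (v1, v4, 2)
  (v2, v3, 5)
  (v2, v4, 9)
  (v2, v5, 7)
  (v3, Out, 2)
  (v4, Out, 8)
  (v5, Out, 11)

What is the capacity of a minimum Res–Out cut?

10

Augment Res→v1→v4→Out: bottleneck 2, flow now 2.
Augment Res→v2→v3→Out: bottleneck 2, flow now 4.
Augment Res→v2→v4→Out: bottleneck 6, flow now 10.
No augmenting path remains; maximum flow = 10.
By max-flow min-cut, the minimum cut capacity equals the max flow.
In the residual graph, reachable from Res: {Res, v1}.
Min-cut edges: Res→v2 (8), v1→v4 (2); capacity 8 + 2 = 10.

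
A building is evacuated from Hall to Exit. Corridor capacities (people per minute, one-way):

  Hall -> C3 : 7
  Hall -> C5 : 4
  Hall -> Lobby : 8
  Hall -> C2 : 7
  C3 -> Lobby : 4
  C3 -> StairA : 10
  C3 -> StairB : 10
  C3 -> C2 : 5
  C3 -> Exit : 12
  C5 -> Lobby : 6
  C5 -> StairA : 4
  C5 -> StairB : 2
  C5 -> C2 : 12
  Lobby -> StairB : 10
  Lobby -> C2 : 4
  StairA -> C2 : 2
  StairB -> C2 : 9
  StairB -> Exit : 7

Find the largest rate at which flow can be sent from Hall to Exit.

14

Augment Hall→C3→Exit: bottleneck 7, flow now 7.
Augment Hall→C5→StairB→Exit: bottleneck 2, flow now 9.
Augment Hall→Lobby→StairB→Exit: bottleneck 5, flow now 14.
No augmenting path remains; maximum flow = 14.
In the residual graph, reachable from Hall: {Hall, C5, Lobby, StairA, StairB, C2}.
Min-cut edges: Hall→C3 (7), StairB→Exit (7); capacity 7 + 7 = 14.
This cut is saturated, so no flow can exceed 14.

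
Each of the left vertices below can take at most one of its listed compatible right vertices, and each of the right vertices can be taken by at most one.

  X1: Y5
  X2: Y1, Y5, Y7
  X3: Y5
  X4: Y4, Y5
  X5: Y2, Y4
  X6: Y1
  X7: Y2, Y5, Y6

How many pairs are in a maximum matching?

6

Unit-capacity flow: source→left, listed edges, right→sink; max matching = max flow.
Augmenting path X1→Y5 (+1); matched 1.
Augmenting path X2→Y1 (+1); matched 2.
Augmenting path X4→Y4 (+1); matched 3.
Augmenting path X5→Y2 (+1); matched 4.
Augmenting path X7→Y6 (+1); matched 5.
Augmenting path X6→Y1→X2→Y7 (+1); matched 6.
No augmenting path remains; maximum matching = 6.
König certificate: {X2, X4, X5, X6, X7, Y5} is a vertex cover of size 6 (every listed pair touches it), so no matching can be larger.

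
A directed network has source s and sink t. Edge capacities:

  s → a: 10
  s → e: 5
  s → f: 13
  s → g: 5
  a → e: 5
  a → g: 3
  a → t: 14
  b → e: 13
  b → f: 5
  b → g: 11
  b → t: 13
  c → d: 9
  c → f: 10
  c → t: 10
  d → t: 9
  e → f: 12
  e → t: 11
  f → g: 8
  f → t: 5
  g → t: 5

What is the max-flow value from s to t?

Augment s→a→t: bottleneck 10, flow now 10.
Augment s→e→t: bottleneck 5, flow now 15.
Augment s→f→t: bottleneck 5, flow now 20.
Augment s→g→t: bottleneck 5, flow now 25.
No augmenting path remains; maximum flow = 25.
In the residual graph, reachable from s: {s, f, g}.
Min-cut edges: s→a (10), s→e (5), f→t (5), g→t (5); capacity 10 + 5 + 5 + 5 = 25.
This cut is saturated, so no flow can exceed 25.

25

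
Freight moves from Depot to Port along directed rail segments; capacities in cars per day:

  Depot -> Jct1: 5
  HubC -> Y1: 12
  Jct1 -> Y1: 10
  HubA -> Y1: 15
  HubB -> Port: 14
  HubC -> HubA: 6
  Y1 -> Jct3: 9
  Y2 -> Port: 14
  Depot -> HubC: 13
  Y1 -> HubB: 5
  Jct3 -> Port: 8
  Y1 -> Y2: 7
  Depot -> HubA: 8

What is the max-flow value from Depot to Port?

20

Augment Depot→HubA→Y1→Y2→Port: bottleneck 7, flow now 7.
Augment Depot→HubA→Y1→Jct3→Port: bottleneck 1, flow now 8.
Augment Depot→HubC→Y1→Jct3→Port: bottleneck 7, flow now 15.
Augment Depot→HubC→Y1→HubB→Port: bottleneck 5, flow now 20.
No augmenting path remains; maximum flow = 20.
In the residual graph, reachable from Depot: {Depot, HubA, HubC, Jct1, Y1, Jct3}.
Min-cut edges: Y1→Y2 (7), Y1→HubB (5), Jct3→Port (8); capacity 7 + 5 + 8 = 20.
This cut is saturated, so no flow can exceed 20.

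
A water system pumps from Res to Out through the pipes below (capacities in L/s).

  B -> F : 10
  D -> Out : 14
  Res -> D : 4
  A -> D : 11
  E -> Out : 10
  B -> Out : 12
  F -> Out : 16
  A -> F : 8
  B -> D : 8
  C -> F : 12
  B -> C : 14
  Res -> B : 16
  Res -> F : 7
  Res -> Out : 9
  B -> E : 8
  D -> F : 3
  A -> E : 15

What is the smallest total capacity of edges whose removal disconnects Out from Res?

Augment Res→Out: bottleneck 9, flow now 9.
Augment Res→B→Out: bottleneck 12, flow now 21.
Augment Res→D→Out: bottleneck 4, flow now 25.
Augment Res→F→Out: bottleneck 7, flow now 32.
Augment Res→B→D→Out: bottleneck 4, flow now 36.
No augmenting path remains; maximum flow = 36.
By max-flow min-cut, the minimum cut capacity equals the max flow.
In the residual graph, reachable from Res: {Res}.
Min-cut edges: Res→B (16), Res→D (4), Res→F (7), Res→Out (9); capacity 16 + 4 + 7 + 9 = 36.

36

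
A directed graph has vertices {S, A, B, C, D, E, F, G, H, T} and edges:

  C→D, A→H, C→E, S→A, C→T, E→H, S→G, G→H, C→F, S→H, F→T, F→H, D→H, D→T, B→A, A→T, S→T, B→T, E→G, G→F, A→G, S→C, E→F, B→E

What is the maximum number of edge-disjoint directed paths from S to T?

Assign every edge capacity 1; by Menger, the answer equals the max flow.
Path S→T (+1); total 1.
Path S→A→T (+1); total 2.
Path S→C→T (+1); total 3.
Path S→G→F→T (+1); total 4.
No residual S→T path; max flow = 4.
Certifying cut of size 4: {S→A, S→C, S→G, S→T}.

4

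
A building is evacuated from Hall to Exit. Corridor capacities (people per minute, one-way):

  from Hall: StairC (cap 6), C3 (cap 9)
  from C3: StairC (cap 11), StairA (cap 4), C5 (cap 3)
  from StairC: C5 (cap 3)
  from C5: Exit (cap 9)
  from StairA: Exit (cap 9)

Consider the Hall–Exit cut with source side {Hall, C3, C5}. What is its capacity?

Edges leaving {Hall, C3, C5}: Hall→StairC (6), C3→StairC (11), C3→StairA (4), C5→Exit (9).
Cut capacity = 6 + 11 + 4 + 9 = 30.

30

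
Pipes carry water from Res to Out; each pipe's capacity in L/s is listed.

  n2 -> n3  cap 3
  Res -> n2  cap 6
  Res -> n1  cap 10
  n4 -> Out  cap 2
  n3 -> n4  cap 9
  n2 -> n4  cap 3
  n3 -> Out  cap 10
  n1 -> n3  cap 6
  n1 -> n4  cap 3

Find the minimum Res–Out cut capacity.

Augment Res→n1→n3→Out: bottleneck 6, flow now 6.
Augment Res→n1→n4→Out: bottleneck 2, flow now 8.
Augment Res→n2→n3→Out: bottleneck 3, flow now 11.
No augmenting path remains; maximum flow = 11.
By max-flow min-cut, the minimum cut capacity equals the max flow.
In the residual graph, reachable from Res: {Res, n1, n2, n4}.
Min-cut edges: n1→n3 (6), n2→n3 (3), n4→Out (2); capacity 6 + 3 + 2 = 11.

11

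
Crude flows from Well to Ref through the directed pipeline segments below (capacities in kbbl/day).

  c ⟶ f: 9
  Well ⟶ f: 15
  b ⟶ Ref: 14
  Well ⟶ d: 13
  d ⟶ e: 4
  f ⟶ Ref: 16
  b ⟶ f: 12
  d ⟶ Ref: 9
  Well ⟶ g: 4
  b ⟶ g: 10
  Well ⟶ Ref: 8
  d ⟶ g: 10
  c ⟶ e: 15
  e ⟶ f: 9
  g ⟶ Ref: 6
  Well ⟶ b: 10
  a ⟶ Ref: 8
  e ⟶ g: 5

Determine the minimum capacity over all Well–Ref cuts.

Augment Well→Ref: bottleneck 8, flow now 8.
Augment Well→b→Ref: bottleneck 10, flow now 18.
Augment Well→d→Ref: bottleneck 9, flow now 27.
Augment Well→f→Ref: bottleneck 15, flow now 42.
Augment Well→g→Ref: bottleneck 4, flow now 46.
Augment Well→d→g→Ref: bottleneck 2, flow now 48.
Augment Well→d→e→f→Ref: bottleneck 1, flow now 49.
No augmenting path remains; maximum flow = 49.
By max-flow min-cut, the minimum cut capacity equals the max flow.
In the residual graph, reachable from Well: {Well, d, e, f, g}.
Min-cut edges: Well→b (10), Well→Ref (8), d→Ref (9), f→Ref (16), g→Ref (6); capacity 10 + 8 + 9 + 16 + 6 = 49.

49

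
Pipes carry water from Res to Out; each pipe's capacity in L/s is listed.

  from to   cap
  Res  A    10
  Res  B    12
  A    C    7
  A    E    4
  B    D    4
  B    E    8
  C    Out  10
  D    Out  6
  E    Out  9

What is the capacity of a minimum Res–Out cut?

Augment Res→A→C→Out: bottleneck 7, flow now 7.
Augment Res→A→E→Out: bottleneck 3, flow now 10.
Augment Res→B→D→Out: bottleneck 4, flow now 14.
Augment Res→B→E→Out: bottleneck 6, flow now 20.
No augmenting path remains; maximum flow = 20.
By max-flow min-cut, the minimum cut capacity equals the max flow.
In the residual graph, reachable from Res: {Res, A, B, E}.
Min-cut edges: A→C (7), B→D (4), E→Out (9); capacity 7 + 4 + 9 = 20.

20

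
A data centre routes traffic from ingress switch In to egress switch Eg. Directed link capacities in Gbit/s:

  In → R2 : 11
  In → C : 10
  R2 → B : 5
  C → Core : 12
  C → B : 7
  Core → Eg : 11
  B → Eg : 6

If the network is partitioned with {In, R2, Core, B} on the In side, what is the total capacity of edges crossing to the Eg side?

27

Edges leaving {In, R2, Core, B}: In→C (10), Core→Eg (11), B→Eg (6).
Cut capacity = 10 + 11 + 6 = 27.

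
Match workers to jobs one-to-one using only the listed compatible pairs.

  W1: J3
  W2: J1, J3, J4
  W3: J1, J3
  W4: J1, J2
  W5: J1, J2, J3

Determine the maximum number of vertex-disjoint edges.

4

Unit-capacity flow: source→left, listed edges, right→sink; max matching = max flow.
Augmenting path W1→J3 (+1); matched 1.
Augmenting path W2→J1 (+1); matched 2.
Augmenting path W4→J2 (+1); matched 3.
Augmenting path W3→J1→W2→J4 (+1); matched 4.
No augmenting path remains; maximum matching = 4.
König certificate: {W2, J1, J2, J3} is a vertex cover of size 4 (every listed pair touches it), so no matching can be larger.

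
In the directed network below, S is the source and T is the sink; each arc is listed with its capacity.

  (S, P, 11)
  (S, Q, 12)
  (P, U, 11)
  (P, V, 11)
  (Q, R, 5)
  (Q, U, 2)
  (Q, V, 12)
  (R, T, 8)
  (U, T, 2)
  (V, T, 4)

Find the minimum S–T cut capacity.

Augment S→P→U→T: bottleneck 2, flow now 2.
Augment S→P→V→T: bottleneck 4, flow now 6.
Augment S→Q→R→T: bottleneck 5, flow now 11.
No augmenting path remains; maximum flow = 11.
By max-flow min-cut, the minimum cut capacity equals the max flow.
In the residual graph, reachable from S: {S, P, Q, U, V}.
Min-cut edges: Q→R (5), U→T (2), V→T (4); capacity 5 + 2 + 4 = 11.

11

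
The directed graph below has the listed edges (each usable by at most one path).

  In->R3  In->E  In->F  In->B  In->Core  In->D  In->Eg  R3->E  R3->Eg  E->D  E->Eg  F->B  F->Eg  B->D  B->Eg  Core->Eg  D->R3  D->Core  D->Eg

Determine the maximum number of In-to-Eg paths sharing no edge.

Assign every edge capacity 1; by Menger, the answer equals the max flow.
Path In→Eg (+1); total 1.
Path In→R3→Eg (+1); total 2.
Path In→E→Eg (+1); total 3.
Path In→F→Eg (+1); total 4.
Path In→B→Eg (+1); total 5.
Path In→Core→Eg (+1); total 6.
Path In→D→Eg (+1); total 7.
No residual In→Eg path; max flow = 7.
Certifying cut of size 7: {In→B, In→Core, In→D, In→E, In→Eg, In→F, In→R3}.

7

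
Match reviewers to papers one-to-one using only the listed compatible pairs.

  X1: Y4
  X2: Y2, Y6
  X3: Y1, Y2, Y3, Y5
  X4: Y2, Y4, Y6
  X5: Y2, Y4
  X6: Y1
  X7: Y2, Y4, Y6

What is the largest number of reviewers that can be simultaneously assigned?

5

Unit-capacity flow: source→left, listed edges, right→sink; max matching = max flow.
Augmenting path X1→Y4 (+1); matched 1.
Augmenting path X2→Y2 (+1); matched 2.
Augmenting path X3→Y1 (+1); matched 3.
Augmenting path X4→Y6 (+1); matched 4.
Augmenting path X6→Y1→X3→Y3 (+1); matched 5.
No augmenting path remains; maximum matching = 5.
König certificate: {X3, X6, Y2, Y4, Y6} is a vertex cover of size 5 (every listed pair touches it), so no matching can be larger.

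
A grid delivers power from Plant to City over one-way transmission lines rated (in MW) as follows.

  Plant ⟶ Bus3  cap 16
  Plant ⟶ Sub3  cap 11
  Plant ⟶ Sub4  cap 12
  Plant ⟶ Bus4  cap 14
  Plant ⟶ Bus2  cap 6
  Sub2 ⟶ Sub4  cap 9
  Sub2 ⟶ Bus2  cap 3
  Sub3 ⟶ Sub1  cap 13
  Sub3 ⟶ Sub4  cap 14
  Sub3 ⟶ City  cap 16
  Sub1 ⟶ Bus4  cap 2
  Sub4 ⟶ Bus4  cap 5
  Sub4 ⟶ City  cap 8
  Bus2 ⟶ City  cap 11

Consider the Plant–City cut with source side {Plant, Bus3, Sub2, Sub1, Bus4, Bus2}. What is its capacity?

Edges leaving {Plant, Bus3, Sub2, Sub1, Bus4, Bus2}: Plant→Sub3 (11), Plant→Sub4 (12), Sub2→Sub4 (9), Bus2→City (11).
Cut capacity = 11 + 12 + 9 + 11 = 43.

43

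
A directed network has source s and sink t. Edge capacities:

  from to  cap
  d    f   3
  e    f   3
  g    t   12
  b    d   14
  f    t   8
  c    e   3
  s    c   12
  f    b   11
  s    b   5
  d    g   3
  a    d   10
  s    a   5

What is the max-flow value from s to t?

Augment s→a→d→f→t: bottleneck 3, flow now 3.
Augment s→a→d→g→t: bottleneck 2, flow now 5.
Augment s→b→d→g→t: bottleneck 1, flow now 6.
Augment s→c→e→f→t: bottleneck 3, flow now 9.
No augmenting path remains; maximum flow = 9.
In the residual graph, reachable from s: {s, a, b, c, d}.
Min-cut edges: c→e (3), d→f (3), d→g (3); capacity 3 + 3 + 3 = 9.
This cut is saturated, so no flow can exceed 9.

9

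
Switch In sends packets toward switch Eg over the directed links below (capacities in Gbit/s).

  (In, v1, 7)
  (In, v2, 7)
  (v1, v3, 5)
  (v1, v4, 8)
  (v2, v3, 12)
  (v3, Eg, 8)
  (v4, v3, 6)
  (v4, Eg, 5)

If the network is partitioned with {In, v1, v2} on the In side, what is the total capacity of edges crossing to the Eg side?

Edges leaving {In, v1, v2}: v1→v3 (5), v1→v4 (8), v2→v3 (12).
Cut capacity = 5 + 8 + 12 = 25.

25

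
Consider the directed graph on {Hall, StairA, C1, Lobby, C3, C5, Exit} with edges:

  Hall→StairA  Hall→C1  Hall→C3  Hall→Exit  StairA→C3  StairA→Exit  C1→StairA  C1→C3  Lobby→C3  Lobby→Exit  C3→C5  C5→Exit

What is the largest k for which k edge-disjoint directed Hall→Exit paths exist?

Assign every edge capacity 1; by Menger, the answer equals the max flow.
Path Hall→Exit (+1); total 1.
Path Hall→StairA→Exit (+1); total 2.
Path Hall→C3→C5→Exit (+1); total 3.
No residual Hall→Exit path; max flow = 3.
Certifying cut of size 3: {C3→C5, Hall→Exit, StairA→Exit}.

3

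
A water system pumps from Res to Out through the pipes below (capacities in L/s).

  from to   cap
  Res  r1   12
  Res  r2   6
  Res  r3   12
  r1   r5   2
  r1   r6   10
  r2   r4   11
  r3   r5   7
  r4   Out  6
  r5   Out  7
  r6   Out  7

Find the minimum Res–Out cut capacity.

Augment Res→r1→r5→Out: bottleneck 2, flow now 2.
Augment Res→r1→r6→Out: bottleneck 7, flow now 9.
Augment Res→r2→r4→Out: bottleneck 6, flow now 15.
Augment Res→r3→r5→Out: bottleneck 5, flow now 20.
No augmenting path remains; maximum flow = 20.
By max-flow min-cut, the minimum cut capacity equals the max flow.
In the residual graph, reachable from Res: {Res, r1, r3, r5, r6}.
Min-cut edges: Res→r2 (6), r5→Out (7), r6→Out (7); capacity 6 + 7 + 7 = 20.

20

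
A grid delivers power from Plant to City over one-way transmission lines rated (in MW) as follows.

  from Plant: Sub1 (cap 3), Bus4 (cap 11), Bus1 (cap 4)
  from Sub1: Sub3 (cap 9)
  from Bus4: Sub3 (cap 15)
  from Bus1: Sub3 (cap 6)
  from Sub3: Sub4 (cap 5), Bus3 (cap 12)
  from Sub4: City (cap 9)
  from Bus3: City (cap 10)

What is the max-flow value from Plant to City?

15

Augment Plant→Sub1→Sub3→Sub4→City: bottleneck 3, flow now 3.
Augment Plant→Bus4→Sub3→Sub4→City: bottleneck 2, flow now 5.
Augment Plant→Bus4→Sub3→Bus3→City: bottleneck 9, flow now 14.
Augment Plant→Bus1→Sub3→Bus3→City: bottleneck 1, flow now 15.
No augmenting path remains; maximum flow = 15.
In the residual graph, reachable from Plant: {Plant, Sub1, Bus4, Bus1, Sub3, Bus3}.
Min-cut edges: Sub3→Sub4 (5), Bus3→City (10); capacity 5 + 10 = 15.
This cut is saturated, so no flow can exceed 15.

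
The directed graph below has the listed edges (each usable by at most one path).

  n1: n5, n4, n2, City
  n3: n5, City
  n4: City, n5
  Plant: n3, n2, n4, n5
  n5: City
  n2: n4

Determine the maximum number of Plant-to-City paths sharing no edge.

Assign every edge capacity 1; by Menger, the answer equals the max flow.
Path Plant→n3→City (+1); total 1.
Path Plant→n4→City (+1); total 2.
Path Plant→n5→City (+1); total 3.
No residual Plant→City path; max flow = 3.
Certifying cut of size 3: {Plant→n3, n4→City, n5→City}.

3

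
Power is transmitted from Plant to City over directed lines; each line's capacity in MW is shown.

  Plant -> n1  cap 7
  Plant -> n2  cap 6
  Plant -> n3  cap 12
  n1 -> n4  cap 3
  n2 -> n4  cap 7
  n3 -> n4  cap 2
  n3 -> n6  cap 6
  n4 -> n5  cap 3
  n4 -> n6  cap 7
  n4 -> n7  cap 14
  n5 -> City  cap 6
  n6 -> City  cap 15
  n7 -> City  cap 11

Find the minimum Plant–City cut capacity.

17

Augment Plant→n3→n6→City: bottleneck 6, flow now 6.
Augment Plant→n1→n4→n5→City: bottleneck 3, flow now 9.
Augment Plant→n2→n4→n6→City: bottleneck 6, flow now 15.
Augment Plant→n3→n4→n6→City: bottleneck 1, flow now 16.
Augment Plant→n3→n4→n7→City: bottleneck 1, flow now 17.
No augmenting path remains; maximum flow = 17.
By max-flow min-cut, the minimum cut capacity equals the max flow.
In the residual graph, reachable from Plant: {Plant, n1, n3}.
Min-cut edges: Plant→n2 (6), n1→n4 (3), n3→n4 (2), n3→n6 (6); capacity 6 + 3 + 2 + 6 = 17.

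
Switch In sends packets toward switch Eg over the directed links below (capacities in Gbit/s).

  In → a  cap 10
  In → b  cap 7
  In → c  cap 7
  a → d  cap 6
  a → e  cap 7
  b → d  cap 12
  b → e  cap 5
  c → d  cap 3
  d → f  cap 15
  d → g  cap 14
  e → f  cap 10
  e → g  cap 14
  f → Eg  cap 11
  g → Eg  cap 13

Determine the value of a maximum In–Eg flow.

20

Augment In→a→d→f→Eg: bottleneck 6, flow now 6.
Augment In→a→e→f→Eg: bottleneck 4, flow now 10.
Augment In→b→d→f→Eg: bottleneck 1, flow now 11.
Augment In→b→d→g→Eg: bottleneck 6, flow now 17.
Augment In→c→d→g→Eg: bottleneck 3, flow now 20.
No augmenting path remains; maximum flow = 20.
In the residual graph, reachable from In: {In, c}.
Min-cut edges: In→a (10), In→b (7), c→d (3); capacity 10 + 7 + 3 = 20.
This cut is saturated, so no flow can exceed 20.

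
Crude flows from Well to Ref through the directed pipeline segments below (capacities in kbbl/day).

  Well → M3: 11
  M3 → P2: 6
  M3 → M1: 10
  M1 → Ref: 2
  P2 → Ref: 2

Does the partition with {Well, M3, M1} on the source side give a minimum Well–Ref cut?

Given cut capacity: 6 + 2 = 8.
Augment Well→M3→P2→Ref: bottleneck 2, flow now 2.
Augment Well→M3→M1→Ref: bottleneck 2, flow now 4.
No augmenting path remains; maximum flow = 4.
In the residual graph, reachable from Well: {Well, M3, P2, M1}.
Min-cut edges: P2→Ref (2), M1→Ref (2); capacity 2 + 2 = 4.
Cut capacity 8 exceeds the max flow 4, so it is not minimum.

No — its capacity is 8, but the minimum cut has capacity 4.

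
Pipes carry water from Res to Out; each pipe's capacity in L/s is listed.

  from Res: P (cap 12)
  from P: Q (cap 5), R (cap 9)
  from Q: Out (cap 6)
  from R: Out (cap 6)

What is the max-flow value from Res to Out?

Augment Res→P→Q→Out: bottleneck 5, flow now 5.
Augment Res→P→R→Out: bottleneck 6, flow now 11.
No augmenting path remains; maximum flow = 11.
In the residual graph, reachable from Res: {Res, P, R}.
Min-cut edges: P→Q (5), R→Out (6); capacity 5 + 6 = 11.
This cut is saturated, so no flow can exceed 11.

11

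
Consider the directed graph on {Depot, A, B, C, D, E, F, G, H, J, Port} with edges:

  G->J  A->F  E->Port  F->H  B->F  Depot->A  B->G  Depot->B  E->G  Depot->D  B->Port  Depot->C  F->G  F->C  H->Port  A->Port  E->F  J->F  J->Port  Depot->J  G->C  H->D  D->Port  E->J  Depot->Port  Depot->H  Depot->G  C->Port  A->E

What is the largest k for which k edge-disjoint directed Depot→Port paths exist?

7

Assign every edge capacity 1; by Menger, the answer equals the max flow.
Path Depot→Port (+1); total 1.
Path Depot→A→Port (+1); total 2.
Path Depot→B→Port (+1); total 3.
Path Depot→C→Port (+1); total 4.
Path Depot→D→Port (+1); total 5.
Path Depot→H→Port (+1); total 6.
Path Depot→J→Port (+1); total 7.
No residual Depot→Port path; max flow = 7.
Certifying cut of size 7: {C→Port, D→Port, Depot→A, Depot→B, Depot→Port, H→Port, J→Port}.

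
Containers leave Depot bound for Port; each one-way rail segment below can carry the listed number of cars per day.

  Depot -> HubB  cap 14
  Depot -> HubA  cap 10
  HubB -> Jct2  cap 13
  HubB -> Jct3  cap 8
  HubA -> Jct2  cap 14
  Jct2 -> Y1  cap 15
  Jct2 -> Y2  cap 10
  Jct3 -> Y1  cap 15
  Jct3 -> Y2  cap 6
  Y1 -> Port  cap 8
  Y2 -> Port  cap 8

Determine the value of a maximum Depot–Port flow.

Augment Depot→HubB→Jct2→Y1→Port: bottleneck 8, flow now 8.
Augment Depot→HubB→Jct2→Y2→Port: bottleneck 5, flow now 13.
Augment Depot→HubB→Jct3→Y2→Port: bottleneck 1, flow now 14.
Augment Depot→HubA→Jct2→Y2→Port: bottleneck 2, flow now 16.
No augmenting path remains; maximum flow = 16.
In the residual graph, reachable from Depot: {Depot, HubB, HubA, Jct2, Jct3, Y1, Y2}.
Min-cut edges: Y1→Port (8), Y2→Port (8); capacity 8 + 8 = 16.
This cut is saturated, so no flow can exceed 16.

16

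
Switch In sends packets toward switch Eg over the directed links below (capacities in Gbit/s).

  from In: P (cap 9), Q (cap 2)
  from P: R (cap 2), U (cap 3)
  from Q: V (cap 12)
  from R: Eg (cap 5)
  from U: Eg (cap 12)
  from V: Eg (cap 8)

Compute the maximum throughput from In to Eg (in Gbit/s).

Augment In→P→R→Eg: bottleneck 2, flow now 2.
Augment In→P→U→Eg: bottleneck 3, flow now 5.
Augment In→Q→V→Eg: bottleneck 2, flow now 7.
No augmenting path remains; maximum flow = 7.
In the residual graph, reachable from In: {In, P}.
Min-cut edges: In→Q (2), P→R (2), P→U (3); capacity 2 + 2 + 3 = 7.
This cut is saturated, so no flow can exceed 7.

7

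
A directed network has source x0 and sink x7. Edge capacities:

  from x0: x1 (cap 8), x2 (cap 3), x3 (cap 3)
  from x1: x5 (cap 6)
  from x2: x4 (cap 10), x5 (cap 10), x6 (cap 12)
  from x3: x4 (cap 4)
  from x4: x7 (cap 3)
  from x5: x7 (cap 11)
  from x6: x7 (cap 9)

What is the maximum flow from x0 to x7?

Augment x0→x1→x5→x7: bottleneck 6, flow now 6.
Augment x0→x2→x4→x7: bottleneck 3, flow now 9.
Augment x0→x3→x4→x2→x5→x7: bottleneck 3, flow now 12. (uses reverse residual edge)
No augmenting path remains; maximum flow = 12.
In the residual graph, reachable from x0: {x0, x1}.
Min-cut edges: x0→x2 (3), x0→x3 (3), x1→x5 (6); capacity 3 + 3 + 6 = 12.
This cut is saturated, so no flow can exceed 12.

12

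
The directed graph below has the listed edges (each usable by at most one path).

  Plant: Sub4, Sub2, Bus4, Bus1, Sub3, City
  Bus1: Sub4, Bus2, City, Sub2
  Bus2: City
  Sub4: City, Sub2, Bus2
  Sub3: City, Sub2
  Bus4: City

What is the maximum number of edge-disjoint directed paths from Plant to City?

Assign every edge capacity 1; by Menger, the answer equals the max flow.
Path Plant→City (+1); total 1.
Path Plant→Bus4→City (+1); total 2.
Path Plant→Bus1→City (+1); total 3.
Path Plant→Sub4→City (+1); total 4.
Path Plant→Sub3→City (+1); total 5.
No residual Plant→City path; max flow = 5.
Certifying cut of size 5: {Plant→Bus1, Plant→Bus4, Plant→City, Plant→Sub3, Plant→Sub4}.

5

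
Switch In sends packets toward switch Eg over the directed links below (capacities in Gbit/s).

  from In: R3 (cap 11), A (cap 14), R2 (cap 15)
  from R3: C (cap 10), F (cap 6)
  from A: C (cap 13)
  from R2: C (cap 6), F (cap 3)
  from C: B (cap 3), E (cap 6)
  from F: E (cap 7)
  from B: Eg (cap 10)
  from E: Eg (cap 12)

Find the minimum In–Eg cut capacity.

Augment In→R3→C→B→Eg: bottleneck 3, flow now 3.
Augment In→R3→C→E→Eg: bottleneck 6, flow now 9.
Augment In→R3→F→E→Eg: bottleneck 2, flow now 11.
Augment In→R2→F→E→Eg: bottleneck 3, flow now 14.
Augment In→A→C→R3→F→E→Eg: bottleneck 1, flow now 15. (uses reverse residual edge)
No augmenting path remains; maximum flow = 15.
By max-flow min-cut, the minimum cut capacity equals the max flow.
In the residual graph, reachable from In: {In, R3, A, R2, C, F, E}.
Min-cut edges: C→B (3), E→Eg (12); capacity 3 + 12 = 15.

15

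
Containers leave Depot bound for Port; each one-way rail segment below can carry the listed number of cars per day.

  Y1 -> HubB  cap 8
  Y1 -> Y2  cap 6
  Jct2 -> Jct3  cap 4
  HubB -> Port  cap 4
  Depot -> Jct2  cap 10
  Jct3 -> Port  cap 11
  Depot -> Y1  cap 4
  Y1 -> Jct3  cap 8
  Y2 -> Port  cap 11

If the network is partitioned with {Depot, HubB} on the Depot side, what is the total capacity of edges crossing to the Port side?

18

Edges leaving {Depot, HubB}: Depot→Y1 (4), Depot→Jct2 (10), HubB→Port (4).
Cut capacity = 4 + 10 + 4 = 18.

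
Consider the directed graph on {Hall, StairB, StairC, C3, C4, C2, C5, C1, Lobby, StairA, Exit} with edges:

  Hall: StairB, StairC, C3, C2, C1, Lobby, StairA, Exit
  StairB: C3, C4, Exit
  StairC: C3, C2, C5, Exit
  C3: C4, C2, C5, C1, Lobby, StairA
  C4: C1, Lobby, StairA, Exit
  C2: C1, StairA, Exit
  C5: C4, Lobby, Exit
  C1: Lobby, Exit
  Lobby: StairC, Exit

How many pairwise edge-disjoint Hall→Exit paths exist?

Assign every edge capacity 1; by Menger, the answer equals the max flow.
Path Hall→Exit (+1); total 1.
Path Hall→StairB→Exit (+1); total 2.
Path Hall→StairC→Exit (+1); total 3.
Path Hall→C2→Exit (+1); total 4.
Path Hall→C1→Exit (+1); total 5.
Path Hall→Lobby→Exit (+1); total 6.
Path Hall→C3→C4→Exit (+1); total 7.
No residual Hall→Exit path; max flow = 7.
Certifying cut of size 7: {Hall→C1, Hall→C2, Hall→C3, Hall→Exit, Hall→Lobby, Hall→StairB, Hall→StairC}.

7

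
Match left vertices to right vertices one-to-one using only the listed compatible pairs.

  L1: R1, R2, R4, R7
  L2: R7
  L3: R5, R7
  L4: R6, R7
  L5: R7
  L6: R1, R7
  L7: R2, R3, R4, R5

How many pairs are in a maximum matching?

6

Unit-capacity flow: source→left, listed edges, right→sink; max matching = max flow.
Augmenting path L1→R1 (+1); matched 1.
Augmenting path L2→R7 (+1); matched 2.
Augmenting path L3→R5 (+1); matched 3.
Augmenting path L4→R6 (+1); matched 4.
Augmenting path L7→R2 (+1); matched 5.
Augmenting path L6→R1→L1→R4 (+1); matched 6.
No augmenting path remains; maximum matching = 6.
König certificate: {L1, L3, L4, L6, L7, R7} is a vertex cover of size 6 (every listed pair touches it), so no matching can be larger.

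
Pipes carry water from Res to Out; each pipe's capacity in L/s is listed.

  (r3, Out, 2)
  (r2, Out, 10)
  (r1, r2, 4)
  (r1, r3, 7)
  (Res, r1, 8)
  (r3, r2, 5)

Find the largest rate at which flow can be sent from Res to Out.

Augment Res→r1→r2→Out: bottleneck 4, flow now 4.
Augment Res→r1→r3→Out: bottleneck 2, flow now 6.
Augment Res→r1→r3→r2→Out: bottleneck 2, flow now 8.
No augmenting path remains; maximum flow = 8.
In the residual graph, reachable from Res: {Res}.
Min-cut edges: Res→r1 (8); capacity 8 = 8.
This cut is saturated, so no flow can exceed 8.

8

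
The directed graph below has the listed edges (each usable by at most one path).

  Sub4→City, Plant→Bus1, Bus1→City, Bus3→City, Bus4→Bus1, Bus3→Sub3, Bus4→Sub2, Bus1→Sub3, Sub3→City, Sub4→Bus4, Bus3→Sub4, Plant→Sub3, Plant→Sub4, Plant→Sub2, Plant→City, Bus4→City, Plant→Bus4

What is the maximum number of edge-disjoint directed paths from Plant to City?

5

Assign every edge capacity 1; by Menger, the answer equals the max flow.
Path Plant→City (+1); total 1.
Path Plant→Sub4→City (+1); total 2.
Path Plant→Bus4→City (+1); total 3.
Path Plant→Bus1→City (+1); total 4.
Path Plant→Sub3→City (+1); total 5.
No residual Plant→City path; max flow = 5.
Certifying cut of size 5: {Plant→Bus1, Plant→Bus4, Plant→City, Plant→Sub3, Plant→Sub4}.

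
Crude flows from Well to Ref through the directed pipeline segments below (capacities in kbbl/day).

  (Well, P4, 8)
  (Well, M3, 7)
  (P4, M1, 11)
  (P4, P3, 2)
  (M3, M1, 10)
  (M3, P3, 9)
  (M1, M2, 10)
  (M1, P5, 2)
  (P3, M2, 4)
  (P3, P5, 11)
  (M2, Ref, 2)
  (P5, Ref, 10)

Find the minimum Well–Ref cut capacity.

12

Augment Well→P4→M1→M2→Ref: bottleneck 2, flow now 2.
Augment Well→P4→M1→P5→Ref: bottleneck 2, flow now 4.
Augment Well→P4→P3→P5→Ref: bottleneck 2, flow now 6.
Augment Well→M3→P3→P5→Ref: bottleneck 6, flow now 12.
No augmenting path remains; maximum flow = 12.
By max-flow min-cut, the minimum cut capacity equals the max flow.
In the residual graph, reachable from Well: {Well, P4, M3, M1, P3, M2, P5}.
Min-cut edges: M2→Ref (2), P5→Ref (10); capacity 2 + 10 = 12.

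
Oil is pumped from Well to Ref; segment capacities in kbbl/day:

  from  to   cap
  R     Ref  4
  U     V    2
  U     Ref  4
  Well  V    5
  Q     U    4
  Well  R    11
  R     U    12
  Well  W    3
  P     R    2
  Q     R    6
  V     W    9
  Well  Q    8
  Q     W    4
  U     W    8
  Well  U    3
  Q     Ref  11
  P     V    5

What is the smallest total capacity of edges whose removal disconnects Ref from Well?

Augment Well→Q→Ref: bottleneck 8, flow now 8.
Augment Well→R→Ref: bottleneck 4, flow now 12.
Augment Well→U→Ref: bottleneck 3, flow now 15.
Augment Well→R→U→Ref: bottleneck 1, flow now 16.
No augmenting path remains; maximum flow = 16.
By max-flow min-cut, the minimum cut capacity equals the max flow.
In the residual graph, reachable from Well: {Well, R, U, V, W}.
Min-cut edges: Well→Q (8), R→Ref (4), U→Ref (4); capacity 8 + 4 + 4 = 16.

16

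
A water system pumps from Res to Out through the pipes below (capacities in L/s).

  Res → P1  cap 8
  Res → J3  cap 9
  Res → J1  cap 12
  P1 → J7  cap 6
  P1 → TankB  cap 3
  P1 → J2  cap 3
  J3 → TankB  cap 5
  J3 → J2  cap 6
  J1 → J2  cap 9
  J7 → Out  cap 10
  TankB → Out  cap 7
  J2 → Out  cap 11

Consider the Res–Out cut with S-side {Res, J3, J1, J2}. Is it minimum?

Given cut capacity: 8 + 5 + 11 = 24.
Augment Res→P1→J7→Out: bottleneck 6, flow now 6.
Augment Res→P1→TankB→Out: bottleneck 2, flow now 8.
Augment Res→J3→TankB→Out: bottleneck 5, flow now 13.
Augment Res→J3→J2→Out: bottleneck 4, flow now 17.
Augment Res→J1→J2→Out: bottleneck 7, flow now 24.
No augmenting path remains; maximum flow = 24.
Cut capacity 24 equals the max flow, so it is a minimum cut.

Yes — it is a minimum cut (capacity 24).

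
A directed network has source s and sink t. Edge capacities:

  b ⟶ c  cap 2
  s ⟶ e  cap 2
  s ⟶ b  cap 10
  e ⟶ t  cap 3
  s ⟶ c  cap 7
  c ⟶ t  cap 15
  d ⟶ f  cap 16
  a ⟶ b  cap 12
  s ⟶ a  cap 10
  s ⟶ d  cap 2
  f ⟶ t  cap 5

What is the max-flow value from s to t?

13

Augment s→c→t: bottleneck 7, flow now 7.
Augment s→e→t: bottleneck 2, flow now 9.
Augment s→b→c→t: bottleneck 2, flow now 11.
Augment s→d→f→t: bottleneck 2, flow now 13.
No augmenting path remains; maximum flow = 13.
In the residual graph, reachable from s: {s, a, b}.
Min-cut edges: s→c (7), s→d (2), s→e (2), b→c (2); capacity 7 + 2 + 2 + 2 = 13.
This cut is saturated, so no flow can exceed 13.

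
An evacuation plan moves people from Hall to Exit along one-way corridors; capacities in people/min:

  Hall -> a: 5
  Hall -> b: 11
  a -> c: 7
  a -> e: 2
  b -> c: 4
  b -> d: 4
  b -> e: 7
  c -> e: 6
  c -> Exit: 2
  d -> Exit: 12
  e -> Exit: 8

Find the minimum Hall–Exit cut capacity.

Augment Hall→a→c→Exit: bottleneck 2, flow now 2.
Augment Hall→a→e→Exit: bottleneck 2, flow now 4.
Augment Hall→b→d→Exit: bottleneck 4, flow now 8.
Augment Hall→b→e→Exit: bottleneck 6, flow now 14.
No augmenting path remains; maximum flow = 14.
By max-flow min-cut, the minimum cut capacity equals the max flow.
In the residual graph, reachable from Hall: {Hall, a, b, c, e}.
Min-cut edges: b→d (4), c→Exit (2), e→Exit (8); capacity 4 + 2 + 8 = 14.

14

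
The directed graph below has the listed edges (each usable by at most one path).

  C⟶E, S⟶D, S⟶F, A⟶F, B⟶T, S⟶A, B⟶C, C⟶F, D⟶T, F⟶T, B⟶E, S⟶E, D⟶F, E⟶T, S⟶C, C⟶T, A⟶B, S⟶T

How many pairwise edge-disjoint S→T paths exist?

Assign every edge capacity 1; by Menger, the answer equals the max flow.
Path S→T (+1); total 1.
Path S→C→T (+1); total 2.
Path S→D→T (+1); total 3.
Path S→E→T (+1); total 4.
Path S→F→T (+1); total 5.
Path S→A→B→T (+1); total 6.
No residual S→T path; max flow = 6.
Certifying cut of size 6: {S→A, S→C, S→D, S→E, S→F, S→T}.

6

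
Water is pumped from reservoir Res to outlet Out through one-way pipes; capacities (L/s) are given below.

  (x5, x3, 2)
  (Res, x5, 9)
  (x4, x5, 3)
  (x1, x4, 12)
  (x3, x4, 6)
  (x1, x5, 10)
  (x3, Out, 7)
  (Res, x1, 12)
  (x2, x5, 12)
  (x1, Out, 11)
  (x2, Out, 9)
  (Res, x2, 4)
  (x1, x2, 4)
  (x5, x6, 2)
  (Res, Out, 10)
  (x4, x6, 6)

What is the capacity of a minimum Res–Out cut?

28

Augment Res→Out: bottleneck 10, flow now 10.
Augment Res→x1→Out: bottleneck 11, flow now 21.
Augment Res→x2→Out: bottleneck 4, flow now 25.
Augment Res→x1→x2→Out: bottleneck 1, flow now 26.
Augment Res→x5→x3→Out: bottleneck 2, flow now 28.
No augmenting path remains; maximum flow = 28.
By max-flow min-cut, the minimum cut capacity equals the max flow.
In the residual graph, reachable from Res: {Res, x5, x6}.
Min-cut edges: Res→x1 (12), Res→x2 (4), Res→Out (10), x5→x3 (2); capacity 12 + 4 + 10 + 2 = 28.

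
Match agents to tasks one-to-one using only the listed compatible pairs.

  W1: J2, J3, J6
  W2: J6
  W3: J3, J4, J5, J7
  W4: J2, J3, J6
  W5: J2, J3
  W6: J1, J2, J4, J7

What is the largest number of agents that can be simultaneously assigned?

5

Unit-capacity flow: source→left, listed edges, right→sink; max matching = max flow.
Augmenting path W1→J2 (+1); matched 1.
Augmenting path W2→J6 (+1); matched 2.
Augmenting path W3→J3 (+1); matched 3.
Augmenting path W6→J1 (+1); matched 4.
Augmenting path W4→J3→W3→J4 (+1); matched 5.
No augmenting path remains; maximum matching = 5.
König certificate: {W3, W6, J2, J3, J6} is a vertex cover of size 5 (every listed pair touches it), so no matching can be larger.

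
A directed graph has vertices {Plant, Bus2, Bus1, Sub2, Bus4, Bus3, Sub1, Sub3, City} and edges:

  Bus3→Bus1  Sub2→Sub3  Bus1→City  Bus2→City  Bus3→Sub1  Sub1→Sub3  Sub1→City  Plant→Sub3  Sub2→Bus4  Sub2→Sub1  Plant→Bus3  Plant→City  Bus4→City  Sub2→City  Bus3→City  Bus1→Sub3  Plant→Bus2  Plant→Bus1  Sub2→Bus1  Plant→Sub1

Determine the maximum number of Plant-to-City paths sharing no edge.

5

Assign every edge capacity 1; by Menger, the answer equals the max flow.
Path Plant→City (+1); total 1.
Path Plant→Bus2→City (+1); total 2.
Path Plant→Bus1→City (+1); total 3.
Path Plant→Bus3→City (+1); total 4.
Path Plant→Sub1→City (+1); total 5.
No residual Plant→City path; max flow = 5.
Certifying cut of size 5: {Plant→Bus1, Plant→Bus2, Plant→Bus3, Plant→City, Plant→Sub1}.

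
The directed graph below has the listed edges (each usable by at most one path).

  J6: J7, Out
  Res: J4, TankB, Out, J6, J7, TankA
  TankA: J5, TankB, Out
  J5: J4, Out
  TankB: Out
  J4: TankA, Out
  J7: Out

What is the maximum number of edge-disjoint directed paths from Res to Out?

6

Assign every edge capacity 1; by Menger, the answer equals the max flow.
Path Res→Out (+1); total 1.
Path Res→J4→Out (+1); total 2.
Path Res→TankA→Out (+1); total 3.
Path Res→J6→Out (+1); total 4.
Path Res→TankB→Out (+1); total 5.
Path Res→J7→Out (+1); total 6.
No residual Res→Out path; max flow = 6.
Certifying cut of size 6: {Res→J4, Res→J6, Res→J7, Res→Out, Res→TankA, Res→TankB}.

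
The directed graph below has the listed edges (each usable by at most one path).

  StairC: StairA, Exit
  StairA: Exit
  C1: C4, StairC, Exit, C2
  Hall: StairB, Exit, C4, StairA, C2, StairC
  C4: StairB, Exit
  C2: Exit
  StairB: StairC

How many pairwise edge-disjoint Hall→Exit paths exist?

Assign every edge capacity 1; by Menger, the answer equals the max flow.
Path Hall→Exit (+1); total 1.
Path Hall→C4→Exit (+1); total 2.
Path Hall→C2→Exit (+1); total 3.
Path Hall→StairA→Exit (+1); total 4.
Path Hall→StairC→Exit (+1); total 5.
No residual Hall→Exit path; max flow = 5.
Certifying cut of size 5: {Hall→C2, Hall→C4, Hall→Exit, StairA→Exit, StairC→Exit}.

5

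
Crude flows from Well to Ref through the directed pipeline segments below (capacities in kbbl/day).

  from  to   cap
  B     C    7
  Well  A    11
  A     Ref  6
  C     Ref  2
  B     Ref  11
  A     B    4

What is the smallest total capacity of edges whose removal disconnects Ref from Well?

10

Augment Well→A→Ref: bottleneck 6, flow now 6.
Augment Well→A→B→Ref: bottleneck 4, flow now 10.
No augmenting path remains; maximum flow = 10.
By max-flow min-cut, the minimum cut capacity equals the max flow.
In the residual graph, reachable from Well: {Well, A}.
Min-cut edges: A→B (4), A→Ref (6); capacity 4 + 6 = 10.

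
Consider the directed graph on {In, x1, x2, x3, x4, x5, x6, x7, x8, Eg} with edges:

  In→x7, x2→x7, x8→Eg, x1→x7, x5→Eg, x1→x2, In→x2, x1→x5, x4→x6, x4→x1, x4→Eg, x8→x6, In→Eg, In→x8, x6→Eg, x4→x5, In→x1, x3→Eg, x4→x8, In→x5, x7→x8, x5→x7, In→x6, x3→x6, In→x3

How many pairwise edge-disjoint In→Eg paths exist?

Assign every edge capacity 1; by Menger, the answer equals the max flow.
Path In→Eg (+1); total 1.
Path In→x3→Eg (+1); total 2.
Path In→x5→Eg (+1); total 3.
Path In→x6→Eg (+1); total 4.
Path In→x8→Eg (+1); total 5.
No residual In→Eg path; max flow = 5.
Certifying cut of size 5: {In→Eg, In→x3, x5→Eg, x6→Eg, x8→Eg}.

5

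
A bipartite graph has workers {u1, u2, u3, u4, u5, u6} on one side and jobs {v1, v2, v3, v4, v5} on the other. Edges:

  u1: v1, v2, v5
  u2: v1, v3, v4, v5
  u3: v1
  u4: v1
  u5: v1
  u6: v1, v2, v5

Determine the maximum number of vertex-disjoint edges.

4

Unit-capacity flow: source→left, listed edges, right→sink; max matching = max flow.
Augmenting path u1→v1 (+1); matched 1.
Augmenting path u2→v3 (+1); matched 2.
Augmenting path u6→v2 (+1); matched 3.
Augmenting path u3→v1→u1→v5 (+1); matched 4.
No augmenting path remains; maximum matching = 4.
König certificate: {u1, u2, u6, v1} is a vertex cover of size 4 (every listed pair touches it), so no matching can be larger.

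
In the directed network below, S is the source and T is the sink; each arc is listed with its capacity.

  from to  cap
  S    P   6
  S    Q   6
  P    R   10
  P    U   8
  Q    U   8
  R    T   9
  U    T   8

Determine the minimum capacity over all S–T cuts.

Augment S→P→R→T: bottleneck 6, flow now 6.
Augment S→Q→U→T: bottleneck 6, flow now 12.
No augmenting path remains; maximum flow = 12.
By max-flow min-cut, the minimum cut capacity equals the max flow.
In the residual graph, reachable from S: {S}.
Min-cut edges: S→P (6), S→Q (6); capacity 6 + 6 = 12.

12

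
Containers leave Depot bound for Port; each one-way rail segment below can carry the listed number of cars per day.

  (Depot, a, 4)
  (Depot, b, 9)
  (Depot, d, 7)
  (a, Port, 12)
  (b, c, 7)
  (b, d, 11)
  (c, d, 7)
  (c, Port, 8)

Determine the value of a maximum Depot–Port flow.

Augment Depot→a→Port: bottleneck 4, flow now 4.
Augment Depot→b→c→Port: bottleneck 7, flow now 11.
No augmenting path remains; maximum flow = 11.
In the residual graph, reachable from Depot: {Depot, b, d}.
Min-cut edges: Depot→a (4), b→c (7); capacity 4 + 7 = 11.
This cut is saturated, so no flow can exceed 11.

11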